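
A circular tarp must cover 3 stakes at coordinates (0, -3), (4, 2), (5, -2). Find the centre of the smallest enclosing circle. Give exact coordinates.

Call the three points A, B, C in the order given.
Side lengths²: AB² = 41, AC² = 26, BC² = 17.
Since AB² = 41 < 26 + 17 = 43, the triangle is acute, so the smallest enclosing circle is the circumcircle.
Circumcentre = (89/42, -25/42), r² = 9061/882.
Centre = (89/42, -25/42).

(89/42, -25/42)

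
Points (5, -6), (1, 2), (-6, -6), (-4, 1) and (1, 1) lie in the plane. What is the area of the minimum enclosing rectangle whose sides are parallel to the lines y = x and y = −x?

120

In coordinates u = x + y, v = x − y the rectangle is axis-aligned; the map (x,y)→(u,v) scales areas by 2.
u-values: -1, 3, -12, -3, 2; range = 3 − (-12) = 15.
v-values: 11, -1, 0, -5, 0; range = 11 − (-5) = 16.
Area = (15 × 16) / 2 = 120.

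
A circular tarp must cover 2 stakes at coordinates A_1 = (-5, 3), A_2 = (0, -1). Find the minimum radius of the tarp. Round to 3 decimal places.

3.202

The smallest circle enclosing two points has them as diameter endpoints.
Centre = midpoint = (-2.5, 1); r² = |A_1A_2|²/4 = 41/4 = 10.25.
r = √(10.25) ≈ 3.202.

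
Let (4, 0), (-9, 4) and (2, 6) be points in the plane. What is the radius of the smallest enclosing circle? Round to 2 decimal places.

6.80

Call the three points A, B, C in the order given.
Side lengths²: AB² = 185, AC² = 40, BC² = 125.
Since AB² = 185 ≥ 125 + 40 = 165, the angle opposite AB is not acute, so the smallest enclosing circle has AB as diameter.
Centre = midpoint of AB = (-2.5, 2), r² = 185/4 = 46.25.
r = √(46.25) ≈ 6.80.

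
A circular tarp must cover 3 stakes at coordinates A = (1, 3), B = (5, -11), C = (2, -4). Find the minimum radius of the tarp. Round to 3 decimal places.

Side lengths²: AB² = 212, AC² = 50, BC² = 58.
Since AB² = 212 ≥ 58 + 50 = 108, the angle opposite AB is not acute, so the smallest enclosing circle has AB as diameter.
Centre = midpoint of AB = (3, -4), r² = 212/4 = 53.
r = √53 ≈ 7.280.

7.280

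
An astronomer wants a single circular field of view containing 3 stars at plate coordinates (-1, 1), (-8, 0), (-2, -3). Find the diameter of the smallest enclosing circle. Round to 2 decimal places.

Call the three points A, B, C in the order given.
Side lengths²: AB² = 50, AC² = 17, BC² = 45.
Since AB² = 50 < 45 + 17 = 62, the triangle is acute, so the smallest enclosing circle is the circumcircle.
Circumcentre = (-79/18, -5/18), r² = 2125/162.
Diameter = 2r = 2√(2125/162) ≈ 7.24.

7.24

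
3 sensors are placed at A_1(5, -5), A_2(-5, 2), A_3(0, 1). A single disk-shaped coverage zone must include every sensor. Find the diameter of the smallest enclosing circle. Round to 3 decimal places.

12.207

Side lengths²: A_1A_2² = 149, A_1A_3² = 61, A_2A_3² = 26.
Since A_1A_2² = 149 ≥ 61 + 26 = 87, the angle opposite A_1A_2 is not acute, so the smallest enclosing circle has A_1A_2 as diameter.
Centre = midpoint of A_1A_2 = (0, -1.5), r² = 149/4 = 37.25.
Diameter = 2r = 2√(37.25) ≈ 12.207.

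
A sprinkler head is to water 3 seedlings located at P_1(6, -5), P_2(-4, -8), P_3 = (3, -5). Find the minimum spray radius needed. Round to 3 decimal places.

5.220

Side lengths²: P_1P_2² = 109, P_1P_3² = 9, P_2P_3² = 58.
Since P_1P_2² = 109 ≥ 58 + 9 = 67, the angle opposite P_1P_2 is not acute, so the smallest enclosing circle has P_1P_2 as diameter.
Centre = midpoint of P_1P_2 = (1, -6.5), r² = 109/4 = 27.25.
r = √(27.25) ≈ 5.220.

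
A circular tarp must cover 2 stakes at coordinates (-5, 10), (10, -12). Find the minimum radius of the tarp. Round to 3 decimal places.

13.314

The smallest circle enclosing two points has them as diameter endpoints.
Centre = midpoint = (2.5, -1); r² = |(-5, 10)−(10, -12)|²/4 = 709/4 = 177.25.
r = √(177.25) ≈ 13.314.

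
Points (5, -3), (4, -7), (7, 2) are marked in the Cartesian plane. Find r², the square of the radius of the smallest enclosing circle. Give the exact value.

22.5

Call the three points A, B, C in the order given.
Side lengths²: AB² = 17, AC² = 29, BC² = 90.
Since BC² = 90 ≥ 29 + 17 = 46, the angle opposite BC is not acute, so the smallest enclosing circle has BC as diameter.
Centre = midpoint of BC = (5.5, -2.5), r² = 90/4 = 22.5.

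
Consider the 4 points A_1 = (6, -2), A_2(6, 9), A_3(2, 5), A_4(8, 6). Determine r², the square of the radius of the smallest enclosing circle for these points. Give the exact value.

30.25

By Welzl's lemma the MEC is supported by two points (diametrically opposite) or three points (on a circumcircle).
The farthest pair is A_1–A_2 with squared distance 121. The circle on this segment as diameter has centre (6, 3.5) and r² = 121/4 = 30.25.
Check A_3: distance² to centre = 18.25 ≤ 30.25, so it lies inside.
All remaining points lie in this disk, and no smaller disk contains both endpoints, so this is the minimum enclosing circle.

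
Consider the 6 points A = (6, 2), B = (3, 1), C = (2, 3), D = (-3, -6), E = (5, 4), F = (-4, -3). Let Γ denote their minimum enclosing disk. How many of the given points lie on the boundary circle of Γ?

2

By Welzl's lemma the MEC is supported by two points (diametrically opposite) or three points (on a circumcircle).
The farthest pair is D–E with squared distance 164. The circle on this segment as diameter has centre (1, -1) and r² = 164/4 = 41.
Check A: distance² to centre = 34 ≤ 41, so it lies inside.
All remaining points lie in this disk, and no smaller disk contains both endpoints, so this is the minimum enclosing circle.
The points at distance exactly r from the centre are D, E — 2 points.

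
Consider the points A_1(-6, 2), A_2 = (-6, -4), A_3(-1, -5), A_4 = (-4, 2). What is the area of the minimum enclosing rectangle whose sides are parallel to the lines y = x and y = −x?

48

In coordinates u = x + y, v = x − y the rectangle is axis-aligned; the map (x,y)→(u,v) scales areas by 2.
u-values: -4, -10, -6, -2; range = -2 − (-10) = 8.
v-values: -8, -2, 4, -6; range = 4 − (-8) = 12.
Area = (8 × 12) / 2 = 48.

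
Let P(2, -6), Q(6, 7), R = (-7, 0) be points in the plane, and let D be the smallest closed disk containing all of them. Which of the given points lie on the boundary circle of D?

Side lengths²: PQ² = 185, PR² = 117, QR² = 218.
Since QR² = 218 < 185 + 117 = 302, the triangle is acute, so the smallest enclosing circle is the circumcircle.
Circumcentre = (51/94, 147/94), r² = 262145/4418.
The points at distance exactly r from the centre are P, Q, R — 3 points.

P, Q, R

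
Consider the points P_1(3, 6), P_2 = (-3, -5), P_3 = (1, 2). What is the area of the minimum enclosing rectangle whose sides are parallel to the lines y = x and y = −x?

In coordinates u = x + y, v = x − y the rectangle is axis-aligned; the map (x,y)→(u,v) scales areas by 2.
u-values: 9, -8, 3; range = 9 − (-8) = 17.
v-values: -3, 2, -1; range = 2 − (-3) = 5.
Area = (17 × 5) / 2 = 42.5.

42.5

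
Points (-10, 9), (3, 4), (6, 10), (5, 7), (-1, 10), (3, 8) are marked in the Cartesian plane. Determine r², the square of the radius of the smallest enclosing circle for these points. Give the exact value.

A smallest enclosing disk is always determined by at most three of the input points on its boundary.
The farthest pair is (-10, 9)–(6, 10) with squared distance 257. The circle on this segment as diameter has centre (-2, 9.5) and r² = 257/4 = 64.25.
Check (3, 4): distance² to centre = 55.25 ≤ 64.25, so it lies inside.
All remaining points lie in this disk, and no smaller disk contains both endpoints, so this is the minimum enclosing circle.

64.25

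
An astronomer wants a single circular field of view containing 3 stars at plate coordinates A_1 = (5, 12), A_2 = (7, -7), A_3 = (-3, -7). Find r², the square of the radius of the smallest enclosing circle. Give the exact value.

Side lengths²: A_1A_2² = 365, A_1A_3² = 425, A_2A_3² = 100.
Since A_1A_3² = 425 < 365 + 100 = 465, the triangle is acute, so the smallest enclosing circle is the circumcircle.
Circumcentre = (2, 79/38), r² = 155125/1444.

155125/1444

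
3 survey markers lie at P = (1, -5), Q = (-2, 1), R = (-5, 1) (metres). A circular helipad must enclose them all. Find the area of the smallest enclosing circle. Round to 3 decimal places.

Side lengths²: PQ² = 45, PR² = 72, QR² = 9.
Since PR² = 72 ≥ 45 + 9 = 54, the angle opposite PR is not acute, so the smallest enclosing circle has PR as diameter.
Centre = midpoint of PR = (-2, -2), r² = 72/4 = 18.
Area = π·r² = π·18 ≈ 56.549.

56.549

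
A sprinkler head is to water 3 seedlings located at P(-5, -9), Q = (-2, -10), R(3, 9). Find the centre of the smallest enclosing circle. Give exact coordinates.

Side lengths²: PQ² = 10, PR² = 388, QR² = 386.
Since PR² = 388 < 386 + 10 = 396, the triangle is acute, so the smallest enclosing circle is the circumcircle.
Circumcentre = (-13/31, -8/31), r² = 93605/961.
Centre = (-13/31, -8/31).

(-13/31, -8/31)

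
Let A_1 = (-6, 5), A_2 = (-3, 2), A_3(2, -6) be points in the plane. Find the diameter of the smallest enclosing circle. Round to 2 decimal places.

Side lengths²: A_1A_2² = 18, A_1A_3² = 185, A_2A_3² = 89.
Since A_1A_3² = 185 ≥ 89 + 18 = 107, the angle opposite A_1A_3 is not acute, so the smallest enclosing circle has A_1A_3 as diameter.
Centre = midpoint of A_1A_3 = (-2, -0.5), r² = 185/4 = 46.25.
Diameter = 2r = 2√(46.25) ≈ 13.60.

13.60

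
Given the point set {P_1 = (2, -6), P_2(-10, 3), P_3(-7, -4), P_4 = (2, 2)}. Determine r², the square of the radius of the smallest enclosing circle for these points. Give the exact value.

By Welzl's lemma the MEC is supported by two points (diametrically opposite) or three points (on a circumcircle).
The farthest pair is P_1–P_2 with squared distance 225. The circle on this segment as diameter has centre (-4, -1.5) and r² = 225/4 = 56.25.
Check P_3: distance² to centre = 15.25 ≤ 56.25, so it lies inside.
All remaining points lie in this disk, and no smaller disk contains both endpoints, so this is the minimum enclosing circle.

56.25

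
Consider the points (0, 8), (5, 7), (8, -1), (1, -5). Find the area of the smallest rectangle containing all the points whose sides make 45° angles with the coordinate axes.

In coordinates u = x + y, v = x − y the rectangle is axis-aligned; the map (x,y)→(u,v) scales areas by 2.
u-values: 8, 12, 7, -4; range = 12 − (-4) = 16.
v-values: -8, -2, 9, 6; range = 9 − (-8) = 17.
Area = (16 × 17) / 2 = 136.

136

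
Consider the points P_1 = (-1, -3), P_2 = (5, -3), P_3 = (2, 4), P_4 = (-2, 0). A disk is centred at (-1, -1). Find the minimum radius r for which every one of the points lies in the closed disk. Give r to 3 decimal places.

6.325

The required radius is the distance from (-1, -1) to the farthest point.
Squared distances: 4, 40, 34, 2.
Maximum is 40, attained at P_2.
r = √40 ≈ 6.325.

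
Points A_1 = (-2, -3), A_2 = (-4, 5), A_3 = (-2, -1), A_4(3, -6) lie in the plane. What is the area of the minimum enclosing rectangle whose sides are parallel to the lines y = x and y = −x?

54

In coordinates u = x + y, v = x − y the rectangle is axis-aligned; the map (x,y)→(u,v) scales areas by 2.
u-values: -5, 1, -3, -3; range = 1 − (-5) = 6.
v-values: 1, -9, -1, 9; range = 9 − (-9) = 18.
Area = (6 × 18) / 2 = 54.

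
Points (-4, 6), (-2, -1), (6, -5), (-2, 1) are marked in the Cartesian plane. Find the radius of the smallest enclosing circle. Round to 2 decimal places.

The farthest pair is (-4, 6)–(6, -5) with squared distance 221. The circle on this segment as diameter has centre (1, 0.5) and r² = 221/4 = 55.25.
Check (-2, -1): distance² to centre = 11.25 ≤ 55.25, so it lies inside.
All remaining points lie in this disk, and no smaller disk contains both endpoints, so this is the minimum enclosing circle.
r = √(55.25) ≈ 7.43.

7.43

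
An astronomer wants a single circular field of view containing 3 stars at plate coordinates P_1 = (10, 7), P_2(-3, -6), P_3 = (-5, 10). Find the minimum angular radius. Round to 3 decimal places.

Side lengths²: P_1P_2² = 338, P_1P_3² = 234, P_2P_3² = 260.
Since P_1P_2² = 338 < 260 + 234 = 494, the triangle is acute, so the smallest enclosing circle is the circumcircle.
Circumcentre = (4/3, 8/3), r² = 845/9.
r = √(845/9) ≈ 9.690.

9.690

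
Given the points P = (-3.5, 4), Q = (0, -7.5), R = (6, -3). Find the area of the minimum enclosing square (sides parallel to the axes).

The bounding box has width 9.5 and height 11.5.
An axis-aligned square enclosing the set must have side ≥ max(width, height).
So the minimum side is max(9.5, 11.5) = 11.5.
Area = 11.5² = 132.25.

132.25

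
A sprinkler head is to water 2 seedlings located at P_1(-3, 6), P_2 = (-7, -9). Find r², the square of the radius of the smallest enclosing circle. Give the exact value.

60.25

The smallest circle enclosing two points has them as diameter endpoints.
Centre = midpoint = (-5, -1.5); r² = |P_1P_2|²/4 = 241/4 = 60.25.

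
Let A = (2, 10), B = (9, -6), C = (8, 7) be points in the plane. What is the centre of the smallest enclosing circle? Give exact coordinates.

Side lengths²: AB² = 305, AC² = 45, BC² = 170.
Since AB² = 305 ≥ 170 + 45 = 215, the angle opposite AB is not acute, so the smallest enclosing circle has AB as diameter.
Centre = midpoint of AB = (5.5, 2), r² = 305/4 = 76.25.
Centre = (5.5, 2).

(5.5, 2)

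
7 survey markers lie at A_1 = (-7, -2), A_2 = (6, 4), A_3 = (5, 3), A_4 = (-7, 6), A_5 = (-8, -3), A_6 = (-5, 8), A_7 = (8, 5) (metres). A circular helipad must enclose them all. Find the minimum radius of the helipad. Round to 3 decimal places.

The farthest pair is A_5–A_7 with squared distance 320. The circle on this segment as diameter has centre (0, 1) and r² = 320/4 = 80.
Check A_1: distance² to centre = 58 ≤ 80, so it lies inside.
All remaining points lie in this disk, and no smaller disk contains both endpoints, so this is the minimum enclosing circle.
r = √80 ≈ 8.944.

8.944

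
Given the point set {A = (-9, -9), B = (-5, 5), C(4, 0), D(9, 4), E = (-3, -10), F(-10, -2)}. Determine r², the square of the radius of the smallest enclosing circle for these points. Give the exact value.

The farthest pair is A–D with squared distance 493. The circle on this segment as diameter has centre (0, -2.5) and r² = 493/4 = 123.25.
Check B: distance² to centre = 81.25 ≤ 123.25, so it lies inside.
All remaining points lie in this disk, and no smaller disk contains both endpoints, so this is the minimum enclosing circle.

123.25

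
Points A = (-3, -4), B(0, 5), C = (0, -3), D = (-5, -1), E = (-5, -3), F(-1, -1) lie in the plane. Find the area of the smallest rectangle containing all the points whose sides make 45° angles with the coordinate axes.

52

In coordinates u = x + y, v = x − y the rectangle is axis-aligned; the map (x,y)→(u,v) scales areas by 2.
u-values: -7, 5, -3, -6, -8, -2; range = 5 − (-8) = 13.
v-values: 1, -5, 3, -4, -2, 0; range = 3 − (-5) = 8.
Area = (13 × 8) / 2 = 52.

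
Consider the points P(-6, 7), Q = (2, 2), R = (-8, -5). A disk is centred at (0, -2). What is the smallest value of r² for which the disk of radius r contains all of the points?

117

The required radius is the distance from (0, -2) to the farthest point.
Squared distances: 117, 20, 73.
Maximum is 117, attained at P.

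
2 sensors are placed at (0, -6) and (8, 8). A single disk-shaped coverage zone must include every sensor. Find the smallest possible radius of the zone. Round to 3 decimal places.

8.062

The smallest circle enclosing two points has them as diameter endpoints.
Centre = midpoint = (4, 1); r² = |(0, -6)−(8, 8)|²/4 = 260/4 = 65.
r = √65 ≈ 8.062.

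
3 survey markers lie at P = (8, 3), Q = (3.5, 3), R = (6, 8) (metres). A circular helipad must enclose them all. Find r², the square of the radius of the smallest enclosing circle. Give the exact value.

9.0625

Side lengths²: PQ² = 20.25, PR² = 29, QR² = 31.25.
Since QR² = 31.25 < 29 + 20.25 = 49.25, the triangle is acute, so the smallest enclosing circle is the circumcircle.
Circumcentre = (5.75, 5), r² = 9.0625.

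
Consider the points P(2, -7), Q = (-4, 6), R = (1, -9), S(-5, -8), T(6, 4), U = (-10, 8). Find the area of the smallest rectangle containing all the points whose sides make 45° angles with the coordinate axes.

In coordinates u = x + y, v = x − y the rectangle is axis-aligned; the map (x,y)→(u,v) scales areas by 2.
u-values: -5, 2, -8, -13, 10, -2; range = 10 − (-13) = 23.
v-values: 9, -10, 10, 3, 2, -18; range = 10 − (-18) = 28.
Area = (23 × 28) / 2 = 322.

322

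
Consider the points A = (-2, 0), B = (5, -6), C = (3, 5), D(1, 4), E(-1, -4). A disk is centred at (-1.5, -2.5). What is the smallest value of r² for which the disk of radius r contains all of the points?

76.5

The required radius is the distance from (-1.5, -2.5) to the farthest point.
Squared distances: 6.5, 54.5, 76.5, 48.5, 2.5.
Maximum is 76.5, attained at C.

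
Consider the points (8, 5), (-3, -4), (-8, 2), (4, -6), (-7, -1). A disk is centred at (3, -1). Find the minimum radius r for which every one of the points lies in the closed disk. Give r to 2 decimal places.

The required radius is the distance from (3, -1) to the farthest point.
Squared distances: 61, 45, 130, 26, 100.
Maximum is 130, attained at (-8, 2).
r = √130 ≈ 11.40.

11.40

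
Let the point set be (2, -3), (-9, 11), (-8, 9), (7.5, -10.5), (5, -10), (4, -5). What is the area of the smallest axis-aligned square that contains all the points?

The bounding box has width 16.5 and height 21.5.
An axis-aligned square enclosing the set must have side ≥ max(width, height).
So the minimum side is max(16.5, 21.5) = 21.5.
Area = 21.5² = 462.25.

462.25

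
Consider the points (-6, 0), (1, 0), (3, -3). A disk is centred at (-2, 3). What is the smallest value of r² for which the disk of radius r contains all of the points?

The required radius is the distance from (-2, 3) to the farthest point.
Squared distances: 25, 18, 61.
Maximum is 61, attained at (3, -3).

61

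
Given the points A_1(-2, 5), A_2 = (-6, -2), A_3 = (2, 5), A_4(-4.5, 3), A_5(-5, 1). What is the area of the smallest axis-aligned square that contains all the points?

The bounding box has width 8 and height 7.
An axis-aligned square enclosing the set must have side ≥ max(width, height).
So the minimum side is max(8, 7) = 8.
Area = 8² = 64.

64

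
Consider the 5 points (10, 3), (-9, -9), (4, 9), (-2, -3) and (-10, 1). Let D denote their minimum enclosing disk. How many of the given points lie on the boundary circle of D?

The minimum enclosing circle of a finite set is fixed by two of the points (as a diameter) or three (as a circumcircle).
The minimum enclosing circle is determined by three boundary points: (10, 3), (-9, -9), (4, 9).
Their circumcentre is (-29/62, -91/62) with r² = 248965/1922.
The farthest remaining point (-10, 1) is at distance² 186345/1922 ≤ 248965/1922.
The points at distance exactly r from the centre are (10, 3), (-9, -9), (4, 9) — 3 points.

3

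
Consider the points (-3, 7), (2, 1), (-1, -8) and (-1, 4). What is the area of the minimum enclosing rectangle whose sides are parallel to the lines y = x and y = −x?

In coordinates u = x + y, v = x − y the rectangle is axis-aligned; the map (x,y)→(u,v) scales areas by 2.
u-values: 4, 3, -9, 3; range = 4 − (-9) = 13.
v-values: -10, 1, 7, -5; range = 7 − (-10) = 17.
Area = (13 × 17) / 2 = 110.5.

110.5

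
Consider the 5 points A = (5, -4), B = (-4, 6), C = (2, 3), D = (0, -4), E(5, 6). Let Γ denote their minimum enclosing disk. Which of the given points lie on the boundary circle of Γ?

A, B, E

A smallest enclosing disk is always determined by at most three of the input points on its boundary.
The farthest pair is A–B with squared distance 181. The circle on this segment as diameter has centre (0.5, 1) and r² = 181/4 = 45.25.
Check C: distance² to centre = 6.25 ≤ 45.25, so it lies inside.
All remaining points lie in this disk, and no smaller disk contains both endpoints, so this is the minimum enclosing circle.
The points at distance exactly r from the centre are A, B, E — 3 points.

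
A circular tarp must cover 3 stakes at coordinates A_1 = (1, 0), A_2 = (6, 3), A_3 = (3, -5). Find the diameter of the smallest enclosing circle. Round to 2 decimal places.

Side lengths²: A_1A_2² = 34, A_1A_3² = 29, A_2A_3² = 73.
Since A_2A_3² = 73 ≥ 34 + 29 = 63, the angle opposite A_2A_3 is not acute, so the smallest enclosing circle has A_2A_3 as diameter.
Centre = midpoint of A_2A_3 = (4.5, -1), r² = 73/4 = 18.25.
Diameter = 2r = 2√(18.25) ≈ 8.54.

8.54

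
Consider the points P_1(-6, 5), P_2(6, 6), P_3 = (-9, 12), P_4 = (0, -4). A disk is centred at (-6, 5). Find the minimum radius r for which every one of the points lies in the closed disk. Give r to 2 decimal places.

The required radius is the distance from (-6, 5) to the farthest point.
Squared distances: 0, 145, 58, 117.
Maximum is 145, attained at P_2.
r = √145 ≈ 12.04.

12.04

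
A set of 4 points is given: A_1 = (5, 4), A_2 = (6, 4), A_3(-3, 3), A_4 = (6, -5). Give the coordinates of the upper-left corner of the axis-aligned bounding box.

(-3, 4)

x-range [-3, 6], y-range [-5, 4].
The upper-left corner is (-3, 4).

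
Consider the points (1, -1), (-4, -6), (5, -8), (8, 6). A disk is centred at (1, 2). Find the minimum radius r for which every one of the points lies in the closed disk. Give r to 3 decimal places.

The required radius is the distance from (1, 2) to the farthest point.
Squared distances: 9, 89, 116, 65.
Maximum is 116, attained at (5, -8).
r = √116 ≈ 10.770.

10.770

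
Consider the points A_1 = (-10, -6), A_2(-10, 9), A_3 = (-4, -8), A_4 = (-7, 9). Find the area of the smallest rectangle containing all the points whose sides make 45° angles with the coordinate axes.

207

In coordinates u = x + y, v = x − y the rectangle is axis-aligned; the map (x,y)→(u,v) scales areas by 2.
u-values: -16, -1, -12, 2; range = 2 − (-16) = 18.
v-values: -4, -19, 4, -16; range = 4 − (-19) = 23.
Area = (18 × 23) / 2 = 207.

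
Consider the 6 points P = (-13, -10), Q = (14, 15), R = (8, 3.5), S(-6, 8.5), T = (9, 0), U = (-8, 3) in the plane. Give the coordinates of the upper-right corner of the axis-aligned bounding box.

(14, 15)

x-range [-13, 14], y-range [-10, 15].
The upper-right corner is (14, 15).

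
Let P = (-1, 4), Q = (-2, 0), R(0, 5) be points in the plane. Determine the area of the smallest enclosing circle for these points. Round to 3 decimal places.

22.777

Side lengths²: PQ² = 17, PR² = 2, QR² = 29.
Since QR² = 29 ≥ 17 + 2 = 19, the angle opposite QR is not acute, so the smallest enclosing circle has QR as diameter.
Centre = midpoint of QR = (-1, 2.5), r² = 29/4 = 7.25.
Area = π·r² = π·7.25 ≈ 22.777.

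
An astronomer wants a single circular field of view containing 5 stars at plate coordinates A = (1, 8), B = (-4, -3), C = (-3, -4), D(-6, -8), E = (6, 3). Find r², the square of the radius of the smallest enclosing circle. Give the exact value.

80825/1058

The minimum enclosing circle is determined by three boundary points: A, D, E.
Their circumcentre is (-99/46, -7/46) with r² = 80825/1058.
The farthest remaining point C is at distance² 16425/1058 ≤ 80825/1058.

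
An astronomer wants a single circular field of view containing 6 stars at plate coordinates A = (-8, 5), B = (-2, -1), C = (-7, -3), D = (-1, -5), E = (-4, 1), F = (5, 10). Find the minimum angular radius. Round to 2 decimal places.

By Welzl's lemma the MEC is supported by two points (diametrically opposite) or three points (on a circumcircle).
The farthest pair is C–F with squared distance 313. The circle on this segment as diameter has centre (-1, 3.5) and r² = 313/4 = 78.25.
Check A: distance² to centre = 51.25 ≤ 78.25, so it lies inside.
All remaining points lie in this disk, and no smaller disk contains both endpoints, so this is the minimum enclosing circle.
r = √(78.25) ≈ 8.85.

8.85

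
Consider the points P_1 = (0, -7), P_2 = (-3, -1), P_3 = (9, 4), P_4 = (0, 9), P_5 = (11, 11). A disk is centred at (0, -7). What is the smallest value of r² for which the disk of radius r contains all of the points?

The required radius is the distance from (0, -7) to the farthest point.
Squared distances: 0, 45, 202, 256, 445.
Maximum is 445, attained at P_5.

445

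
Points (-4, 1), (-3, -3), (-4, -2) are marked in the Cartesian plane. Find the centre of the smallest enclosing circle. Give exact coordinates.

(-3.5, -1)

Call the three points A, B, C in the order given.
Side lengths²: AB² = 17, AC² = 9, BC² = 2.
Since AB² = 17 ≥ 9 + 2 = 11, the angle opposite AB is not acute, so the smallest enclosing circle has AB as diameter.
Centre = midpoint of AB = (-3.5, -1), r² = 17/4 = 4.25.
Centre = (-3.5, -1).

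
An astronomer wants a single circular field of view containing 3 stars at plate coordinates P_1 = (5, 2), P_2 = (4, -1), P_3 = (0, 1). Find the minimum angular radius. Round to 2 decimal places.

Side lengths²: P_1P_2² = 10, P_1P_3² = 26, P_2P_3² = 20.
Since P_1P_3² = 26 < 20 + 10 = 30, the triangle is acute, so the smallest enclosing circle is the circumcircle.
Circumcentre = (18/7, 8/7), r² = 325/49.
r = √(325/49) ≈ 2.58.

2.58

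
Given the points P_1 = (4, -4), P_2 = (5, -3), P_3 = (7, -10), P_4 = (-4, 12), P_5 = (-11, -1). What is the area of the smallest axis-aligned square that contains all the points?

484

The bounding box has width 18 and height 22.
An axis-aligned square enclosing the set must have side ≥ max(width, height).
So the minimum side is max(18, 22) = 22.
Area = 22² = 484.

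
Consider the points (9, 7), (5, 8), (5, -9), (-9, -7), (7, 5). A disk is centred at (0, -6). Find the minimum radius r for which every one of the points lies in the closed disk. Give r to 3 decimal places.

15.811

The required radius is the distance from (0, -6) to the farthest point.
Squared distances: 250, 221, 34, 82, 170.
Maximum is 250, attained at (9, 7).
r = √250 ≈ 15.811.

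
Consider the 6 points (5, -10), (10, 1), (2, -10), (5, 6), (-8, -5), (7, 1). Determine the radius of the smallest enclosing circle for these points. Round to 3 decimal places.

9.487

The farthest pair is (10, 1)–(-8, -5) with squared distance 360. The circle on this segment as diameter has centre (1, -2) and r² = 360/4 = 90.
Check (5, -10): distance² to centre = 80 ≤ 90, so it lies inside.
All remaining points lie in this disk, and no smaller disk contains both endpoints, so this is the minimum enclosing circle.
r = √90 ≈ 9.487.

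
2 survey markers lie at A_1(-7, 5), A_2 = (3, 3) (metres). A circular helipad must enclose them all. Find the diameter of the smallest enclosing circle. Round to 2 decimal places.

The smallest circle enclosing two points has them as diameter endpoints.
Centre = midpoint = (-2, 4); r² = |A_1A_2|²/4 = 104/4 = 26.
Diameter = 2r = 2√26 ≈ 10.20.

10.20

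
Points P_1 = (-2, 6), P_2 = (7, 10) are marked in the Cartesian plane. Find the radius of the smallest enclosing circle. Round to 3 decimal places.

The smallest circle enclosing two points has them as diameter endpoints.
Centre = midpoint = (2.5, 8); r² = |P_1P_2|²/4 = 97/4 = 24.25.
r = √(24.25) ≈ 4.924.

4.924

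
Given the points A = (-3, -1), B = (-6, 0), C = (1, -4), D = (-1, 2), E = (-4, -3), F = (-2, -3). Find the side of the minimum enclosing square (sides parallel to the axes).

7

The bounding box has width 7 and height 6.
An axis-aligned square enclosing the set must have side ≥ max(width, height).
So the minimum side is max(7, 6) = 7.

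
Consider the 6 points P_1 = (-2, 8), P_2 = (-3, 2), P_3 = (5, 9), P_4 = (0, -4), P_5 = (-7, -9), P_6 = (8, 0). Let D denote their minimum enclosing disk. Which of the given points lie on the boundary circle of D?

A smallest enclosing disk is always determined by at most three of the input points on its boundary.
The farthest pair is P_3–P_5 with squared distance 468. The circle on this segment as diameter has centre (-1, 0) and r² = 468/4 = 117.
Check P_1: distance² to centre = 65 ≤ 117, so it lies inside.
All remaining points lie in this disk, and no smaller disk contains both endpoints, so this is the minimum enclosing circle.
The points at distance exactly r from the centre are P_3, P_5 — 2 points.

P_3, P_5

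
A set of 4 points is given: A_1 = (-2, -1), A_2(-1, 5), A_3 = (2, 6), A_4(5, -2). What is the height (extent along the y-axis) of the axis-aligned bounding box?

max y = 6, min y = -2, so height = 8.

8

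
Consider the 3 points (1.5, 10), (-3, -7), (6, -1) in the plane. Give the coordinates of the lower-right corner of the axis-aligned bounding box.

(6, -7)

x-range [-3, 6], y-range [-7, 10].
The lower-right corner is (6, -7).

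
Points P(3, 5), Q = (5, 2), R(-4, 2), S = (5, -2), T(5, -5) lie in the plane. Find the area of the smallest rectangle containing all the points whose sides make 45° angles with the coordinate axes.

80

In coordinates u = x + y, v = x − y the rectangle is axis-aligned; the map (x,y)→(u,v) scales areas by 2.
u-values: 8, 7, -2, 3, 0; range = 8 − (-2) = 10.
v-values: -2, 3, -6, 7, 10; range = 10 − (-6) = 16.
Area = (10 × 16) / 2 = 80.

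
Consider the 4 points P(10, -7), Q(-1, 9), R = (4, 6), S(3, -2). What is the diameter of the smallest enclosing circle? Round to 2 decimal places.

By Welzl's lemma the MEC is supported by two points (diametrically opposite) or three points (on a circumcircle).
The farthest pair is P–Q with squared distance 377. The circle on this segment as diameter has centre (4.5, 1) and r² = 377/4 = 94.25.
Check R: distance² to centre = 25.25 ≤ 94.25, so it lies inside.
All remaining points lie in this disk, and no smaller disk contains both endpoints, so this is the minimum enclosing circle.
Diameter = 2r = 2√(94.25) ≈ 19.42.

19.42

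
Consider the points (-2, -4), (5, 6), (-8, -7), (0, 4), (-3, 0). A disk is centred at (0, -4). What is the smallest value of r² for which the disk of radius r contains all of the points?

The required radius is the distance from (0, -4) to the farthest point.
Squared distances: 4, 125, 73, 64, 25.
Maximum is 125, attained at (5, 6).

125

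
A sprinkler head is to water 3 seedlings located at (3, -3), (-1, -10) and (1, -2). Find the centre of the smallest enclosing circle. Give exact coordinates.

(2/9, -109/18)

Call the three points A, B, C in the order given.
Side lengths²: AB² = 65, AC² = 5, BC² = 68.
Since BC² = 68 < 65 + 5 = 70, the triangle is acute, so the smallest enclosing circle is the circumcircle.
Circumcentre = (2/9, -109/18), r² = 5525/324.
Centre = (2/9, -109/18).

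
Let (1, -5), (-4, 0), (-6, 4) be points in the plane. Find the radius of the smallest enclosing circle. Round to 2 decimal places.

5.70

Call the three points A, B, C in the order given.
Side lengths²: AB² = 50, AC² = 130, BC² = 20.
Since AC² = 130 ≥ 50 + 20 = 70, the angle opposite AC is not acute, so the smallest enclosing circle has AC as diameter.
Centre = midpoint of AC = (-2.5, -0.5), r² = 130/4 = 32.5.
r = √(32.5) ≈ 5.70.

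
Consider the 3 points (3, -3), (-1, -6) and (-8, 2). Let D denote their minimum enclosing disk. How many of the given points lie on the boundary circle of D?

Call the three points A, B, C in the order given.
Side lengths²: AB² = 25, AC² = 146, BC² = 113.
Since AC² = 146 ≥ 113 + 25 = 138, the angle opposite AC is not acute, so the smallest enclosing circle has AC as diameter.
Centre = midpoint of AC = (-2.5, -0.5), r² = 146/4 = 36.5.
The points at distance exactly r from the centre are (3, -3), (-8, 2) — 2 points.

2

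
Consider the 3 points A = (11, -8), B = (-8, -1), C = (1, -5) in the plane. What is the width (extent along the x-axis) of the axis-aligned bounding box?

max x = 11, min x = -8, so width = 19.

19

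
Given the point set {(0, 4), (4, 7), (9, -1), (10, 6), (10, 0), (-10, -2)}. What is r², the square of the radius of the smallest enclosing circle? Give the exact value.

The minimum enclosing circle of a finite set is fixed by two of the points (as a diameter) or three (as a circumcircle).
The farthest pair is (10, 6)–(-10, -2) with squared distance 464. The circle on this segment as diameter has centre (0, 2) and r² = 464/4 = 116.
Check (0, 4): distance² to centre = 4 ≤ 116, so it lies inside.
All remaining points lie in this disk, and no smaller disk contains both endpoints, so this is the minimum enclosing circle.

116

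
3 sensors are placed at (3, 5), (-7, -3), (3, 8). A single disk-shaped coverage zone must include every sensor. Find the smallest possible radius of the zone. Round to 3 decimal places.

Call the three points A, B, C in the order given.
Side lengths²: AB² = 164, AC² = 9, BC² = 221.
Since BC² = 221 ≥ 164 + 9 = 173, the angle opposite BC is not acute, so the smallest enclosing circle has BC as diameter.
Centre = midpoint of BC = (-2, 2.5), r² = 221/4 = 55.25.
r = √(55.25) ≈ 7.433.

7.433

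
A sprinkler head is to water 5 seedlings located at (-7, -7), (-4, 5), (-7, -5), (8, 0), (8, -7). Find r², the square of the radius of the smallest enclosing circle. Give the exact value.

76.5

By Welzl's lemma the MEC is supported by two points (diametrically opposite) or three points (on a circumcircle).
The minimum enclosing circle is determined by three boundary points: (-7, -7), (-4, 5), (8, -7).
Their circumcentre is (0.5, -2.5) with r² = 76.5.
The farthest remaining point (-7, -5) is at distance² 62.5 ≤ 76.5.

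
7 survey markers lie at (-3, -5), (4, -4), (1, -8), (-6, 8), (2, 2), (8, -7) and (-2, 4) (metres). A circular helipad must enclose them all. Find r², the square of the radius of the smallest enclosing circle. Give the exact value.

The farthest pair is (-6, 8)–(8, -7) with squared distance 421. The circle on this segment as diameter has centre (1, 0.5) and r² = 421/4 = 105.25.
Check (-3, -5): distance² to centre = 46.25 ≤ 105.25, so it lies inside.
All remaining points lie in this disk, and no smaller disk contains both endpoints, so this is the minimum enclosing circle.

105.25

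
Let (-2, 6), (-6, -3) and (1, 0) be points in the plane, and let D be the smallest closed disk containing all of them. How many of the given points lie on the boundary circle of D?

Call the three points A, B, C in the order given.
Side lengths²: AB² = 97, AC² = 45, BC² = 58.
Since AB² = 97 < 58 + 45 = 103, the triangle is acute, so the smallest enclosing circle is the circumcircle.
Circumcentre = (-127/34, 47/34), r² = 14065/578.
The points at distance exactly r from the centre are (-2, 6), (-6, -3), (1, 0) — 3 points.

3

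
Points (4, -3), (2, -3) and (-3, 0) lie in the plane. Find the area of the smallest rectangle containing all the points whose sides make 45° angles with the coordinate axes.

20

In coordinates u = x + y, v = x − y the rectangle is axis-aligned; the map (x,y)→(u,v) scales areas by 2.
u-values: 1, -1, -3; range = 1 − (-3) = 4.
v-values: 7, 5, -3; range = 7 − (-3) = 10.
Area = (4 × 10) / 2 = 20.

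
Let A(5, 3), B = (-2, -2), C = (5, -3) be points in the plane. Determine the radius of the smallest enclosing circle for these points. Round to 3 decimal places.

Side lengths²: AB² = 74, AC² = 36, BC² = 50.
Since AB² = 74 < 50 + 36 = 86, the triangle is acute, so the smallest enclosing circle is the circumcircle.
Circumcentre = (13/7, 0), r² = 925/49.
r = √(925/49) ≈ 4.345.

4.345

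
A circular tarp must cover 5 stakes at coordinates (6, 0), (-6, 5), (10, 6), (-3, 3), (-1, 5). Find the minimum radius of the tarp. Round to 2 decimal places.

8.02

The minimum enclosing circle of a finite set is fixed by two of the points (as a diameter) or three (as a circumcircle).
The farthest pair is (-6, 5)–(10, 6) with squared distance 257. The circle on this segment as diameter has centre (2, 5.5) and r² = 257/4 = 64.25.
Check (6, 0): distance² to centre = 46.25 ≤ 64.25, so it lies inside.
All remaining points lie in this disk, and no smaller disk contains both endpoints, so this is the minimum enclosing circle.
r = √(64.25) ≈ 8.02.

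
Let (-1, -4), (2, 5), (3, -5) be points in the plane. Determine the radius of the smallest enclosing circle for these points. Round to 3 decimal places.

5.040

Call the three points A, B, C in the order given.
Side lengths²: AB² = 90, AC² = 17, BC² = 101.
Since BC² = 101 < 90 + 17 = 107, the triangle is acute, so the smallest enclosing circle is the circumcircle.
Circumcentre = (55/26, -1/26), r² = 8585/338.
r = √(8585/338) ≈ 5.040.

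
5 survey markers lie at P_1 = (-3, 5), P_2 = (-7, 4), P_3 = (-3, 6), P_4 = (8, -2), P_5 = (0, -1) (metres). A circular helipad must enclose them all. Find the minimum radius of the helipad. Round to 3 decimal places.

8.078

By Welzl's lemma the MEC is supported by two points (diametrically opposite) or three points (on a circumcircle).
The farthest pair is P_2–P_4 with squared distance 261. The circle on this segment as diameter has centre (0.5, 1) and r² = 261/4 = 65.25.
Check P_1: distance² to centre = 28.25 ≤ 65.25, so it lies inside.
All remaining points lie in this disk, and no smaller disk contains both endpoints, so this is the minimum enclosing circle.
r = √(65.25) ≈ 8.078.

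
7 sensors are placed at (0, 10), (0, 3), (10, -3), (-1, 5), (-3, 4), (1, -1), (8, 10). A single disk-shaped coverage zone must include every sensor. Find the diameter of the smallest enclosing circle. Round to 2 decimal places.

16.40

The farthest pair is (0, 10)–(10, -3) with squared distance 269. The circle on this segment as diameter has centre (5, 3.5) and r² = 269/4 = 67.25.
Check (0, 3): distance² to centre = 25.25 ≤ 67.25, so it lies inside.
All remaining points lie in this disk, and no smaller disk contains both endpoints, so this is the minimum enclosing circle.
Diameter = 2r = 2√(67.25) ≈ 16.40.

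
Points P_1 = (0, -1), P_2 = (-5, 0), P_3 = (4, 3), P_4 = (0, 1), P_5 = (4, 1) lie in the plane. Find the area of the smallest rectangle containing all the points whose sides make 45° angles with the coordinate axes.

In coordinates u = x + y, v = x − y the rectangle is axis-aligned; the map (x,y)→(u,v) scales areas by 2.
u-values: -1, -5, 7, 1, 5; range = 7 − (-5) = 12.
v-values: 1, -5, 1, -1, 3; range = 3 − (-5) = 8.
Area = (12 × 8) / 2 = 48.

48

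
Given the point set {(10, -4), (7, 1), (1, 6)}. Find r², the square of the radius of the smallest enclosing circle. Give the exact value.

45.25

Call the three points A, B, C in the order given.
Side lengths²: AB² = 34, AC² = 181, BC² = 61.
Since AC² = 181 ≥ 61 + 34 = 95, the angle opposite AC is not acute, so the smallest enclosing circle has AC as diameter.
Centre = midpoint of AC = (5.5, 1), r² = 181/4 = 45.25.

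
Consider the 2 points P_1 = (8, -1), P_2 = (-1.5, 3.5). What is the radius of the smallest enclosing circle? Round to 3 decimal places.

The smallest circle enclosing two points has them as diameter endpoints.
Centre = midpoint = (3.25, 1.25); r² = |P_1P_2|²/4 = 110.5/4 = 27.625.
r = √(27.625) ≈ 5.256.

5.256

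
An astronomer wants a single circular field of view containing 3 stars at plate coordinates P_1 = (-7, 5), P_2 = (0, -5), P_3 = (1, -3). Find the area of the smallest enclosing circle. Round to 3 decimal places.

Side lengths²: P_1P_2² = 149, P_1P_3² = 128, P_2P_3² = 5.
Since P_1P_2² = 149 ≥ 128 + 5 = 133, the angle opposite P_1P_2 is not acute, so the smallest enclosing circle has P_1P_2 as diameter.
Centre = midpoint of P_1P_2 = (-3.5, 0), r² = 149/4 = 37.25.
Area = π·r² = π·37.25 ≈ 117.024.

117.024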